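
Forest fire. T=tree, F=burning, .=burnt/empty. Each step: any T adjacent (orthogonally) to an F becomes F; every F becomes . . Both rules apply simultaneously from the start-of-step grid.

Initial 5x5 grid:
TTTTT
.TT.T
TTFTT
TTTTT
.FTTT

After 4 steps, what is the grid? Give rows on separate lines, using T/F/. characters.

Step 1: 6 trees catch fire, 2 burn out
  TTTTT
  .TF.T
  TF.FT
  TFFTT
  ..FTT
Step 2: 7 trees catch fire, 6 burn out
  TTFTT
  .F..T
  F...F
  F..FT
  ...FT
Step 3: 5 trees catch fire, 7 burn out
  TF.FT
  ....F
  .....
  ....F
  ....F
Step 4: 2 trees catch fire, 5 burn out
  F...F
  .....
  .....
  .....
  .....

F...F
.....
.....
.....
.....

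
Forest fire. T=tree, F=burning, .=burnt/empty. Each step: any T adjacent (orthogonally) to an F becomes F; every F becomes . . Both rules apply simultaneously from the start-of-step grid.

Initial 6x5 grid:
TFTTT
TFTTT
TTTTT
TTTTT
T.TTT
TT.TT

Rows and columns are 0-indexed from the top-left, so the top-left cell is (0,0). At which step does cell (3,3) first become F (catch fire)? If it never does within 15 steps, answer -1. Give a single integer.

Step 1: cell (3,3)='T' (+5 fires, +2 burnt)
Step 2: cell (3,3)='T' (+5 fires, +5 burnt)
Step 3: cell (3,3)='T' (+5 fires, +5 burnt)
Step 4: cell (3,3)='F' (+4 fires, +5 burnt)
  -> target ignites at step 4
Step 5: cell (3,3)='.' (+3 fires, +4 burnt)
Step 6: cell (3,3)='.' (+3 fires, +3 burnt)
Step 7: cell (3,3)='.' (+1 fires, +3 burnt)
Step 8: cell (3,3)='.' (+0 fires, +1 burnt)
  fire out at step 8

4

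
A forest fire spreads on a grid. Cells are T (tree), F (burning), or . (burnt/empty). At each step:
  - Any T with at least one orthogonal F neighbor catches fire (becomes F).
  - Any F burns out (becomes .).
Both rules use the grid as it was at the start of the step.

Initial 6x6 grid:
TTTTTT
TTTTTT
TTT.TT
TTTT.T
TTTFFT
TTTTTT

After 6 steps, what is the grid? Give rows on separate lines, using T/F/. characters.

Step 1: 5 trees catch fire, 2 burn out
  TTTTTT
  TTTTTT
  TTT.TT
  TTTF.T
  TTF..F
  TTTFFT
Step 2: 5 trees catch fire, 5 burn out
  TTTTTT
  TTTTTT
  TTT.TT
  TTF..F
  TF....
  TTF..F
Step 3: 5 trees catch fire, 5 burn out
  TTTTTT
  TTTTTT
  TTF.TF
  TF....
  F.....
  TF....
Step 4: 6 trees catch fire, 5 burn out
  TTTTTT
  TTFTTF
  TF..F.
  F.....
  ......
  F.....
Step 5: 6 trees catch fire, 6 burn out
  TTFTTF
  TF.FF.
  F.....
  ......
  ......
  ......
Step 6: 4 trees catch fire, 6 burn out
  TF.FF.
  F.....
  ......
  ......
  ......
  ......

TF.FF.
F.....
......
......
......
......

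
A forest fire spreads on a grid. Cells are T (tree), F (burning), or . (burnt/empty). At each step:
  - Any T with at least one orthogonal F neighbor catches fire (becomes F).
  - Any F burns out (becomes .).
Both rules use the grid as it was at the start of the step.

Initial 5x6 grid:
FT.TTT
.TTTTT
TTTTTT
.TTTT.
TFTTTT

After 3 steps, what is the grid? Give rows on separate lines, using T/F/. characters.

Step 1: 4 trees catch fire, 2 burn out
  .F.TTT
  .TTTTT
  TTTTTT
  .FTTT.
  F.FTTT
Step 2: 4 trees catch fire, 4 burn out
  ...TTT
  .FTTTT
  TFTTTT
  ..FTT.
  ...FTT
Step 3: 5 trees catch fire, 4 burn out
  ...TTT
  ..FTTT
  F.FTTT
  ...FT.
  ....FT

...TTT
..FTTT
F.FTTT
...FT.
....FT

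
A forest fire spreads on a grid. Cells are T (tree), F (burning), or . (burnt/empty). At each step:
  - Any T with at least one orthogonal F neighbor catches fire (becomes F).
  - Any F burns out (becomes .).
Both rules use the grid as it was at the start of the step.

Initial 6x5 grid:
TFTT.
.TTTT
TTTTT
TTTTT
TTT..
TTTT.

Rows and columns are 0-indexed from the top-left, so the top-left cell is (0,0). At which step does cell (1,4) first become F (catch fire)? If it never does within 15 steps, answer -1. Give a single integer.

Step 1: cell (1,4)='T' (+3 fires, +1 burnt)
Step 2: cell (1,4)='T' (+3 fires, +3 burnt)
Step 3: cell (1,4)='T' (+4 fires, +3 burnt)
Step 4: cell (1,4)='F' (+5 fires, +4 burnt)
  -> target ignites at step 4
Step 5: cell (1,4)='.' (+5 fires, +5 burnt)
Step 6: cell (1,4)='.' (+3 fires, +5 burnt)
Step 7: cell (1,4)='.' (+1 fires, +3 burnt)
Step 8: cell (1,4)='.' (+0 fires, +1 burnt)
  fire out at step 8

4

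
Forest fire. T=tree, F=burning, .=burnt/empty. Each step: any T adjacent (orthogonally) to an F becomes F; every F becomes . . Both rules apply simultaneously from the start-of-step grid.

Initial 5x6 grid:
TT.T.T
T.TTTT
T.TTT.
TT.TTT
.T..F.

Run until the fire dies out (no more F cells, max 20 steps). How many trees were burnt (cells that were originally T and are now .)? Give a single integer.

Answer: 12

Derivation:
Step 1: +1 fires, +1 burnt (F count now 1)
Step 2: +3 fires, +1 burnt (F count now 3)
Step 3: +2 fires, +3 burnt (F count now 2)
Step 4: +3 fires, +2 burnt (F count now 3)
Step 5: +3 fires, +3 burnt (F count now 3)
Step 6: +0 fires, +3 burnt (F count now 0)
Fire out after step 6
Initially T: 19, now '.': 23
Total burnt (originally-T cells now '.'): 12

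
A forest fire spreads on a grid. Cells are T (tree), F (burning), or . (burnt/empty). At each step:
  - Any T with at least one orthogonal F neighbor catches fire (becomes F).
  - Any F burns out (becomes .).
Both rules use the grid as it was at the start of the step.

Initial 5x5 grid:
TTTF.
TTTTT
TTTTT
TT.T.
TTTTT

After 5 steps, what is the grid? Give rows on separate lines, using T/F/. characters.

Step 1: 2 trees catch fire, 1 burn out
  TTF..
  TTTFT
  TTTTT
  TT.T.
  TTTTT
Step 2: 4 trees catch fire, 2 burn out
  TF...
  TTF.F
  TTTFT
  TT.T.
  TTTTT
Step 3: 5 trees catch fire, 4 burn out
  F....
  TF...
  TTF.F
  TT.F.
  TTTTT
Step 4: 3 trees catch fire, 5 burn out
  .....
  F....
  TF...
  TT...
  TTTFT
Step 5: 4 trees catch fire, 3 burn out
  .....
  .....
  F....
  TF...
  TTF.F

.....
.....
F....
TF...
TTF.F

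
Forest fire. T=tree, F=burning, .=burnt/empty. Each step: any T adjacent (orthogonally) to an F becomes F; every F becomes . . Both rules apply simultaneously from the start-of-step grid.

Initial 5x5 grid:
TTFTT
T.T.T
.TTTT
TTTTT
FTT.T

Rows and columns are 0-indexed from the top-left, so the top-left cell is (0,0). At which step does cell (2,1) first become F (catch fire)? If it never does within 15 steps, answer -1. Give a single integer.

Step 1: cell (2,1)='T' (+5 fires, +2 burnt)
Step 2: cell (2,1)='T' (+5 fires, +5 burnt)
Step 3: cell (2,1)='F' (+5 fires, +5 burnt)
  -> target ignites at step 3
Step 4: cell (2,1)='.' (+2 fires, +5 burnt)
Step 5: cell (2,1)='.' (+1 fires, +2 burnt)
Step 6: cell (2,1)='.' (+1 fires, +1 burnt)
Step 7: cell (2,1)='.' (+0 fires, +1 burnt)
  fire out at step 7

3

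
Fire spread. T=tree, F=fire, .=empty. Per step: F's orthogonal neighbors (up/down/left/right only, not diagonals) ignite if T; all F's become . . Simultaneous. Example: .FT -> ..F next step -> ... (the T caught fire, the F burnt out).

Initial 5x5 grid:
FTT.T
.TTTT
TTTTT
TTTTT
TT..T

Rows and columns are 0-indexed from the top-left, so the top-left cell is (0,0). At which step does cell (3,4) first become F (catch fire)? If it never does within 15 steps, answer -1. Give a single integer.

Step 1: cell (3,4)='T' (+1 fires, +1 burnt)
Step 2: cell (3,4)='T' (+2 fires, +1 burnt)
Step 3: cell (3,4)='T' (+2 fires, +2 burnt)
Step 4: cell (3,4)='T' (+4 fires, +2 burnt)
Step 5: cell (3,4)='T' (+5 fires, +4 burnt)
Step 6: cell (3,4)='T' (+4 fires, +5 burnt)
Step 7: cell (3,4)='F' (+1 fires, +4 burnt)
  -> target ignites at step 7
Step 8: cell (3,4)='.' (+1 fires, +1 burnt)
Step 9: cell (3,4)='.' (+0 fires, +1 burnt)
  fire out at step 9

7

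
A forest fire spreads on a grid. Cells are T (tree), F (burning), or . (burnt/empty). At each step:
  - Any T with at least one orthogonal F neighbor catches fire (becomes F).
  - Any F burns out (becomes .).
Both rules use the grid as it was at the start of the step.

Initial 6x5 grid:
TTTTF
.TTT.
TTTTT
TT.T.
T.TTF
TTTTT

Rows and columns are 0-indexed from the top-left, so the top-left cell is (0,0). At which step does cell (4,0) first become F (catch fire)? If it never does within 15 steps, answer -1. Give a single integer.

Step 1: cell (4,0)='T' (+3 fires, +2 burnt)
Step 2: cell (4,0)='T' (+5 fires, +3 burnt)
Step 3: cell (4,0)='T' (+4 fires, +5 burnt)
Step 4: cell (4,0)='T' (+5 fires, +4 burnt)
Step 5: cell (4,0)='T' (+2 fires, +5 burnt)
Step 6: cell (4,0)='F' (+3 fires, +2 burnt)
  -> target ignites at step 6
Step 7: cell (4,0)='.' (+1 fires, +3 burnt)
Step 8: cell (4,0)='.' (+0 fires, +1 burnt)
  fire out at step 8

6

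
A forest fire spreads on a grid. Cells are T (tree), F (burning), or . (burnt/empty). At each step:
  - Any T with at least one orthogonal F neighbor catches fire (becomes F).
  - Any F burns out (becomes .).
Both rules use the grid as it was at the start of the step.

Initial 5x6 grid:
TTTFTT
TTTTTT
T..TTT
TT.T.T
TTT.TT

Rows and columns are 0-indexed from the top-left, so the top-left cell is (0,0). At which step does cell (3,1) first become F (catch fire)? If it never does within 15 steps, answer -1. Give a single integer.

Step 1: cell (3,1)='T' (+3 fires, +1 burnt)
Step 2: cell (3,1)='T' (+5 fires, +3 burnt)
Step 3: cell (3,1)='T' (+5 fires, +5 burnt)
Step 4: cell (3,1)='T' (+2 fires, +5 burnt)
Step 5: cell (3,1)='T' (+2 fires, +2 burnt)
Step 6: cell (3,1)='T' (+2 fires, +2 burnt)
Step 7: cell (3,1)='F' (+3 fires, +2 burnt)
  -> target ignites at step 7
Step 8: cell (3,1)='.' (+1 fires, +3 burnt)
Step 9: cell (3,1)='.' (+1 fires, +1 burnt)
Step 10: cell (3,1)='.' (+0 fires, +1 burnt)
  fire out at step 10

7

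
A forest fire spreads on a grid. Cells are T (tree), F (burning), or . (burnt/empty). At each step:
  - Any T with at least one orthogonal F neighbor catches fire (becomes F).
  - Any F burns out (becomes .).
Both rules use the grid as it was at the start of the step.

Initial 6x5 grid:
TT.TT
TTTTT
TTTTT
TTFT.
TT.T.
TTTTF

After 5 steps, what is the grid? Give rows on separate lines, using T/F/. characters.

Step 1: 4 trees catch fire, 2 burn out
  TT.TT
  TTTTT
  TTFTT
  TF.F.
  TT.T.
  TTTF.
Step 2: 7 trees catch fire, 4 burn out
  TT.TT
  TTFTT
  TF.FT
  F....
  TF.F.
  TTF..
Step 3: 6 trees catch fire, 7 burn out
  TT.TT
  TF.FT
  F...F
  .....
  F....
  TF...
Step 4: 5 trees catch fire, 6 burn out
  TF.FT
  F...F
  .....
  .....
  .....
  F....
Step 5: 2 trees catch fire, 5 burn out
  F...F
  .....
  .....
  .....
  .....
  .....

F...F
.....
.....
.....
.....
.....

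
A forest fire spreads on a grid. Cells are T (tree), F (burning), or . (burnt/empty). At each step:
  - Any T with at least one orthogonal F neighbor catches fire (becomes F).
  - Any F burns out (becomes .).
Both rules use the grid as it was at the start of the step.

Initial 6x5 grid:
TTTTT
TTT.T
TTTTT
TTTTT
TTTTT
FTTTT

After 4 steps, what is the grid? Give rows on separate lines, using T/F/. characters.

Step 1: 2 trees catch fire, 1 burn out
  TTTTT
  TTT.T
  TTTTT
  TTTTT
  FTTTT
  .FTTT
Step 2: 3 trees catch fire, 2 burn out
  TTTTT
  TTT.T
  TTTTT
  FTTTT
  .FTTT
  ..FTT
Step 3: 4 trees catch fire, 3 burn out
  TTTTT
  TTT.T
  FTTTT
  .FTTT
  ..FTT
  ...FT
Step 4: 5 trees catch fire, 4 burn out
  TTTTT
  FTT.T
  .FTTT
  ..FTT
  ...FT
  ....F

TTTTT
FTT.T
.FTTT
..FTT
...FT
....F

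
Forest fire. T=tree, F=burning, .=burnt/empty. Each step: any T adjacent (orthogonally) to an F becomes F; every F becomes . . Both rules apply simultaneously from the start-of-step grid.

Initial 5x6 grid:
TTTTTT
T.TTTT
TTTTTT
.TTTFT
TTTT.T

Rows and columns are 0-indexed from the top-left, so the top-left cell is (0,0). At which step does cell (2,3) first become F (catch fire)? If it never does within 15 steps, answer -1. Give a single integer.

Step 1: cell (2,3)='T' (+3 fires, +1 burnt)
Step 2: cell (2,3)='F' (+6 fires, +3 burnt)
  -> target ignites at step 2
Step 3: cell (2,3)='.' (+6 fires, +6 burnt)
Step 4: cell (2,3)='.' (+5 fires, +6 burnt)
Step 5: cell (2,3)='.' (+3 fires, +5 burnt)
Step 6: cell (2,3)='.' (+2 fires, +3 burnt)
Step 7: cell (2,3)='.' (+1 fires, +2 burnt)
Step 8: cell (2,3)='.' (+0 fires, +1 burnt)
  fire out at step 8

2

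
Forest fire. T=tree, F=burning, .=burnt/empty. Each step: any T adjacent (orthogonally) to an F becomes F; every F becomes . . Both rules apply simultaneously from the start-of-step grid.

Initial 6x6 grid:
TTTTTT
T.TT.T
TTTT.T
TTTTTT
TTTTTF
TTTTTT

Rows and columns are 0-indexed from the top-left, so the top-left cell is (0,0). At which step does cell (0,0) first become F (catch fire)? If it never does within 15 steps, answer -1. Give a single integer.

Step 1: cell (0,0)='T' (+3 fires, +1 burnt)
Step 2: cell (0,0)='T' (+4 fires, +3 burnt)
Step 3: cell (0,0)='T' (+4 fires, +4 burnt)
Step 4: cell (0,0)='T' (+5 fires, +4 burnt)
Step 5: cell (0,0)='T' (+6 fires, +5 burnt)
Step 6: cell (0,0)='T' (+5 fires, +6 burnt)
Step 7: cell (0,0)='T' (+2 fires, +5 burnt)
Step 8: cell (0,0)='T' (+2 fires, +2 burnt)
Step 9: cell (0,0)='F' (+1 fires, +2 burnt)
  -> target ignites at step 9
Step 10: cell (0,0)='.' (+0 fires, +1 burnt)
  fire out at step 10

9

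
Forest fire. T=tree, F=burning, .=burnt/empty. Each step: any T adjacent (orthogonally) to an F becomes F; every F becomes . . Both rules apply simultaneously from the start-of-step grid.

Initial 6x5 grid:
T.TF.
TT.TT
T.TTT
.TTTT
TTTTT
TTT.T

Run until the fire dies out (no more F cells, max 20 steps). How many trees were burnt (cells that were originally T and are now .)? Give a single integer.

Answer: 19

Derivation:
Step 1: +2 fires, +1 burnt (F count now 2)
Step 2: +2 fires, +2 burnt (F count now 2)
Step 3: +3 fires, +2 burnt (F count now 3)
Step 4: +3 fires, +3 burnt (F count now 3)
Step 5: +3 fires, +3 burnt (F count now 3)
Step 6: +3 fires, +3 burnt (F count now 3)
Step 7: +2 fires, +3 burnt (F count now 2)
Step 8: +1 fires, +2 burnt (F count now 1)
Step 9: +0 fires, +1 burnt (F count now 0)
Fire out after step 9
Initially T: 23, now '.': 26
Total burnt (originally-T cells now '.'): 19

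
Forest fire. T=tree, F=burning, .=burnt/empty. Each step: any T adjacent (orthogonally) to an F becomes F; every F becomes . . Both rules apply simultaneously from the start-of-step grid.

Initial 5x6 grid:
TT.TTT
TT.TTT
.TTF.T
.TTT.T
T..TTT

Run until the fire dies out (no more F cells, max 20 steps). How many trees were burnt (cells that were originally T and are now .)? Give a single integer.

Answer: 20

Derivation:
Step 1: +3 fires, +1 burnt (F count now 3)
Step 2: +5 fires, +3 burnt (F count now 5)
Step 3: +5 fires, +5 burnt (F count now 5)
Step 4: +5 fires, +5 burnt (F count now 5)
Step 5: +2 fires, +5 burnt (F count now 2)
Step 6: +0 fires, +2 burnt (F count now 0)
Fire out after step 6
Initially T: 21, now '.': 29
Total burnt (originally-T cells now '.'): 20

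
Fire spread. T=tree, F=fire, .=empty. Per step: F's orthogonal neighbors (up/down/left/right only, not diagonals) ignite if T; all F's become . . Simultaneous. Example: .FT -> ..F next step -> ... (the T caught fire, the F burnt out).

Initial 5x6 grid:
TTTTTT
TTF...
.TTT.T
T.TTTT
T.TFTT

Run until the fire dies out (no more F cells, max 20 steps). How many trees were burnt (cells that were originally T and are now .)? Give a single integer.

Answer: 19

Derivation:
Step 1: +6 fires, +2 burnt (F count now 6)
Step 2: +8 fires, +6 burnt (F count now 8)
Step 3: +3 fires, +8 burnt (F count now 3)
Step 4: +2 fires, +3 burnt (F count now 2)
Step 5: +0 fires, +2 burnt (F count now 0)
Fire out after step 5
Initially T: 21, now '.': 28
Total burnt (originally-T cells now '.'): 19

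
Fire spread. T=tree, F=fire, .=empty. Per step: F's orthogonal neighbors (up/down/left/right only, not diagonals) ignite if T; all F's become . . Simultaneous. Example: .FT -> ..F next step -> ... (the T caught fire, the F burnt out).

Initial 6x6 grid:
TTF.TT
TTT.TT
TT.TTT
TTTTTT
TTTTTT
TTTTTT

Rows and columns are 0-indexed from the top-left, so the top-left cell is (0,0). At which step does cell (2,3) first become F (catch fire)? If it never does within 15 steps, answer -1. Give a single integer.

Step 1: cell (2,3)='T' (+2 fires, +1 burnt)
Step 2: cell (2,3)='T' (+2 fires, +2 burnt)
Step 3: cell (2,3)='T' (+2 fires, +2 burnt)
Step 4: cell (2,3)='T' (+2 fires, +2 burnt)
Step 5: cell (2,3)='T' (+3 fires, +2 burnt)
Step 6: cell (2,3)='T' (+4 fires, +3 burnt)
Step 7: cell (2,3)='F' (+5 fires, +4 burnt)
  -> target ignites at step 7
Step 8: cell (2,3)='.' (+4 fires, +5 burnt)
Step 9: cell (2,3)='.' (+4 fires, +4 burnt)
Step 10: cell (2,3)='.' (+3 fires, +4 burnt)
Step 11: cell (2,3)='.' (+1 fires, +3 burnt)
Step 12: cell (2,3)='.' (+0 fires, +1 burnt)
  fire out at step 12

7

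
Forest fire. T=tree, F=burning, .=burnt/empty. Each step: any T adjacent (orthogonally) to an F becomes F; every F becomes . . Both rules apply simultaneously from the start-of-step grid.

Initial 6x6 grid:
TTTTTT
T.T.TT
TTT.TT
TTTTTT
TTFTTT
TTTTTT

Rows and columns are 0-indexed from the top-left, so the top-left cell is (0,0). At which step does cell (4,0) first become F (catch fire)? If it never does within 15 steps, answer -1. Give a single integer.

Step 1: cell (4,0)='T' (+4 fires, +1 burnt)
Step 2: cell (4,0)='F' (+7 fires, +4 burnt)
  -> target ignites at step 2
Step 3: cell (4,0)='.' (+7 fires, +7 burnt)
Step 4: cell (4,0)='.' (+5 fires, +7 burnt)
Step 5: cell (4,0)='.' (+5 fires, +5 burnt)
Step 6: cell (4,0)='.' (+3 fires, +5 burnt)
Step 7: cell (4,0)='.' (+1 fires, +3 burnt)
Step 8: cell (4,0)='.' (+0 fires, +1 burnt)
  fire out at step 8

2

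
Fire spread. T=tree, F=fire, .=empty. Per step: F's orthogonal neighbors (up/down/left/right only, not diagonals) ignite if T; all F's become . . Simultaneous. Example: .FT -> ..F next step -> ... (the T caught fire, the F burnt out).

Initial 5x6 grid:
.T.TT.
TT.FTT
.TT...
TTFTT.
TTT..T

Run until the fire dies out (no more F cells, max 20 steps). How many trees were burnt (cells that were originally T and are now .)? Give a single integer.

Answer: 16

Derivation:
Step 1: +6 fires, +2 burnt (F count now 6)
Step 2: +6 fires, +6 burnt (F count now 6)
Step 3: +2 fires, +6 burnt (F count now 2)
Step 4: +2 fires, +2 burnt (F count now 2)
Step 5: +0 fires, +2 burnt (F count now 0)
Fire out after step 5
Initially T: 17, now '.': 29
Total burnt (originally-T cells now '.'): 16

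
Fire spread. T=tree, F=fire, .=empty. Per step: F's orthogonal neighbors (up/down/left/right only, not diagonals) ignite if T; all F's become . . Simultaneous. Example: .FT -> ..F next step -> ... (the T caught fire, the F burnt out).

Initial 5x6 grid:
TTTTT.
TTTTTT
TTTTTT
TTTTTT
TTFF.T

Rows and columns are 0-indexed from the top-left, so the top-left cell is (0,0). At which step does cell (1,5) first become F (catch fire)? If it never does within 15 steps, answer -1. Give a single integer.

Step 1: cell (1,5)='T' (+3 fires, +2 burnt)
Step 2: cell (1,5)='T' (+5 fires, +3 burnt)
Step 3: cell (1,5)='T' (+6 fires, +5 burnt)
Step 4: cell (1,5)='T' (+7 fires, +6 burnt)
Step 5: cell (1,5)='F' (+4 fires, +7 burnt)
  -> target ignites at step 5
Step 6: cell (1,5)='.' (+1 fires, +4 burnt)
Step 7: cell (1,5)='.' (+0 fires, +1 burnt)
  fire out at step 7

5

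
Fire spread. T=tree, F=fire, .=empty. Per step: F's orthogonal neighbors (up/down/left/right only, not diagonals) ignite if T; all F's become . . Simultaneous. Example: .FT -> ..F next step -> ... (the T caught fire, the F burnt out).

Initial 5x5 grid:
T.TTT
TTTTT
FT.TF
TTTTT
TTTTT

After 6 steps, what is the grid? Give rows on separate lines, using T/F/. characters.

Step 1: 6 trees catch fire, 2 burn out
  T.TTT
  FTTTF
  .F.F.
  FTTTF
  TTTTT
Step 2: 8 trees catch fire, 6 burn out
  F.TTF
  .FTF.
  .....
  .FTF.
  FTTTF
Step 3: 5 trees catch fire, 8 burn out
  ..TF.
  ..F..
  .....
  ..F..
  .FTF.
Step 4: 2 trees catch fire, 5 burn out
  ..F..
  .....
  .....
  .....
  ..F..
Step 5: 0 trees catch fire, 2 burn out
  .....
  .....
  .....
  .....
  .....
Step 6: 0 trees catch fire, 0 burn out
  .....
  .....
  .....
  .....
  .....

.....
.....
.....
.....
.....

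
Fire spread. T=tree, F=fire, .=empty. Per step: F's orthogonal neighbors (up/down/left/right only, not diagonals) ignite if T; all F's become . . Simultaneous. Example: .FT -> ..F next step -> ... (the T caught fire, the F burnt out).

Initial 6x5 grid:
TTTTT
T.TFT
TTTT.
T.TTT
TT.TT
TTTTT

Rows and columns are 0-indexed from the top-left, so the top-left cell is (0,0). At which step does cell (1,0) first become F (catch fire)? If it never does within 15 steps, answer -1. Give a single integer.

Step 1: cell (1,0)='T' (+4 fires, +1 burnt)
Step 2: cell (1,0)='T' (+4 fires, +4 burnt)
Step 3: cell (1,0)='T' (+5 fires, +4 burnt)
Step 4: cell (1,0)='T' (+4 fires, +5 burnt)
Step 5: cell (1,0)='F' (+4 fires, +4 burnt)
  -> target ignites at step 5
Step 6: cell (1,0)='.' (+2 fires, +4 burnt)
Step 7: cell (1,0)='.' (+2 fires, +2 burnt)
Step 8: cell (1,0)='.' (+0 fires, +2 burnt)
  fire out at step 8

5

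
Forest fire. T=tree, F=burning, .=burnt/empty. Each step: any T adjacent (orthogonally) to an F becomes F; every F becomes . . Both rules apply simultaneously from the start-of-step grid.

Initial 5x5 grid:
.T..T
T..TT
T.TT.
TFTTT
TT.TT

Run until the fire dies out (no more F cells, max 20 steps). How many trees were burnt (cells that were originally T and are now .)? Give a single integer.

Answer: 15

Derivation:
Step 1: +3 fires, +1 burnt (F count now 3)
Step 2: +4 fires, +3 burnt (F count now 4)
Step 3: +4 fires, +4 burnt (F count now 4)
Step 4: +2 fires, +4 burnt (F count now 2)
Step 5: +1 fires, +2 burnt (F count now 1)
Step 6: +1 fires, +1 burnt (F count now 1)
Step 7: +0 fires, +1 burnt (F count now 0)
Fire out after step 7
Initially T: 16, now '.': 24
Total burnt (originally-T cells now '.'): 15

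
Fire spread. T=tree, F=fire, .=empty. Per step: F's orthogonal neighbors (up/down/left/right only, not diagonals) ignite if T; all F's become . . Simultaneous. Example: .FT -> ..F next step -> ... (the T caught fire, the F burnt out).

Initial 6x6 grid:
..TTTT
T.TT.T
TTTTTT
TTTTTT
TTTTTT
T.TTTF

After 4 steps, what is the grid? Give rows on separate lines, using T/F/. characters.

Step 1: 2 trees catch fire, 1 burn out
  ..TTTT
  T.TT.T
  TTTTTT
  TTTTTT
  TTTTTF
  T.TTF.
Step 2: 3 trees catch fire, 2 burn out
  ..TTTT
  T.TT.T
  TTTTTT
  TTTTTF
  TTTTF.
  T.TF..
Step 3: 4 trees catch fire, 3 burn out
  ..TTTT
  T.TT.T
  TTTTTF
  TTTTF.
  TTTF..
  T.F...
Step 4: 4 trees catch fire, 4 burn out
  ..TTTT
  T.TT.F
  TTTTF.
  TTTF..
  TTF...
  T.....

..TTTT
T.TT.F
TTTTF.
TTTF..
TTF...
T.....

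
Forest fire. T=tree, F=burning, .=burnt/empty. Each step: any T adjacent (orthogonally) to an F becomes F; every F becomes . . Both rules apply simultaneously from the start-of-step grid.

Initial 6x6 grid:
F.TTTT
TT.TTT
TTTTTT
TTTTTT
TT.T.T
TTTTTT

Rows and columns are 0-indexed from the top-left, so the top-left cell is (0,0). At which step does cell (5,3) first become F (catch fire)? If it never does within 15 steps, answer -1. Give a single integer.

Step 1: cell (5,3)='T' (+1 fires, +1 burnt)
Step 2: cell (5,3)='T' (+2 fires, +1 burnt)
Step 3: cell (5,3)='T' (+2 fires, +2 burnt)
Step 4: cell (5,3)='T' (+3 fires, +2 burnt)
Step 5: cell (5,3)='T' (+4 fires, +3 burnt)
Step 6: cell (5,3)='T' (+4 fires, +4 burnt)
Step 7: cell (5,3)='T' (+6 fires, +4 burnt)
Step 8: cell (5,3)='F' (+5 fires, +6 burnt)
  -> target ignites at step 8
Step 9: cell (5,3)='.' (+3 fires, +5 burnt)
Step 10: cell (5,3)='.' (+1 fires, +3 burnt)
Step 11: cell (5,3)='.' (+0 fires, +1 burnt)
  fire out at step 11

8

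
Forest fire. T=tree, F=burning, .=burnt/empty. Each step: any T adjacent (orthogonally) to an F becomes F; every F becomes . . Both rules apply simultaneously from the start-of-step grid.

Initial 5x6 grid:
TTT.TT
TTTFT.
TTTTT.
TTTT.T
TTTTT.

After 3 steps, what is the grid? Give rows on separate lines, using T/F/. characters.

Step 1: 3 trees catch fire, 1 burn out
  TTT.TT
  TTF.F.
  TTTFT.
  TTTT.T
  TTTTT.
Step 2: 6 trees catch fire, 3 burn out
  TTF.FT
  TF....
  TTF.F.
  TTTF.T
  TTTTT.
Step 3: 6 trees catch fire, 6 burn out
  TF...F
  F.....
  TF....
  TTF..T
  TTTFT.

TF...F
F.....
TF....
TTF..T
TTTFT.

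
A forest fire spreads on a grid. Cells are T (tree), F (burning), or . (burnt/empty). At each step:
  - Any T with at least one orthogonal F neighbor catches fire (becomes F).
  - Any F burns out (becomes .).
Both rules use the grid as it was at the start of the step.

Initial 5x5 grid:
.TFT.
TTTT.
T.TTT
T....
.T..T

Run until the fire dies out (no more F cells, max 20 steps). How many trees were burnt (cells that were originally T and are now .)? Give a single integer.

Answer: 11

Derivation:
Step 1: +3 fires, +1 burnt (F count now 3)
Step 2: +3 fires, +3 burnt (F count now 3)
Step 3: +2 fires, +3 burnt (F count now 2)
Step 4: +2 fires, +2 burnt (F count now 2)
Step 5: +1 fires, +2 burnt (F count now 1)
Step 6: +0 fires, +1 burnt (F count now 0)
Fire out after step 6
Initially T: 13, now '.': 23
Total burnt (originally-T cells now '.'): 11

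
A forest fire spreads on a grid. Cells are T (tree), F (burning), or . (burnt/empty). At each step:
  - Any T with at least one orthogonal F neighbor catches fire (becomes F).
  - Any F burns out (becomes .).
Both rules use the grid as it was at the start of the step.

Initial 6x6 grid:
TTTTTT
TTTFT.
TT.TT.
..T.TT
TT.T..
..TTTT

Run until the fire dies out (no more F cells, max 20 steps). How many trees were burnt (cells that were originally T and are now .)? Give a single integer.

Answer: 16

Derivation:
Step 1: +4 fires, +1 burnt (F count now 4)
Step 2: +4 fires, +4 burnt (F count now 4)
Step 3: +5 fires, +4 burnt (F count now 5)
Step 4: +3 fires, +5 burnt (F count now 3)
Step 5: +0 fires, +3 burnt (F count now 0)
Fire out after step 5
Initially T: 24, now '.': 28
Total burnt (originally-T cells now '.'): 16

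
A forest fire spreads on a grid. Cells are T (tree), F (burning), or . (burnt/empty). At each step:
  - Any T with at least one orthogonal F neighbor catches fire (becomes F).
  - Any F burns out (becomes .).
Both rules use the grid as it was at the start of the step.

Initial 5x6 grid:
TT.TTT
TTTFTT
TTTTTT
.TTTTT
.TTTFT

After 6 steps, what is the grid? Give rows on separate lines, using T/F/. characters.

Step 1: 7 trees catch fire, 2 burn out
  TT.FTT
  TTF.FT
  TTTFTT
  .TTTFT
  .TTF.F
Step 2: 8 trees catch fire, 7 burn out
  TT..FT
  TF...F
  TTF.FT
  .TTF.F
  .TF...
Step 3: 7 trees catch fire, 8 burn out
  TF...F
  F.....
  TF...F
  .TF...
  .F....
Step 4: 3 trees catch fire, 7 burn out
  F.....
  ......
  F.....
  .F....
  ......
Step 5: 0 trees catch fire, 3 burn out
  ......
  ......
  ......
  ......
  ......
Step 6: 0 trees catch fire, 0 burn out
  ......
  ......
  ......
  ......
  ......

......
......
......
......
......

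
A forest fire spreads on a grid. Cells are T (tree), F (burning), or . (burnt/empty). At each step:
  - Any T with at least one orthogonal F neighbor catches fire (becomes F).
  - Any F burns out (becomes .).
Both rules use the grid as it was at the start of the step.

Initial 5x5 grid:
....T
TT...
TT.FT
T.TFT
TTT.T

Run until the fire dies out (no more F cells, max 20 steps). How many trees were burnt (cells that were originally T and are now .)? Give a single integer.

Answer: 12

Derivation:
Step 1: +3 fires, +2 burnt (F count now 3)
Step 2: +2 fires, +3 burnt (F count now 2)
Step 3: +1 fires, +2 burnt (F count now 1)
Step 4: +1 fires, +1 burnt (F count now 1)
Step 5: +1 fires, +1 burnt (F count now 1)
Step 6: +1 fires, +1 burnt (F count now 1)
Step 7: +2 fires, +1 burnt (F count now 2)
Step 8: +1 fires, +2 burnt (F count now 1)
Step 9: +0 fires, +1 burnt (F count now 0)
Fire out after step 9
Initially T: 13, now '.': 24
Total burnt (originally-T cells now '.'): 12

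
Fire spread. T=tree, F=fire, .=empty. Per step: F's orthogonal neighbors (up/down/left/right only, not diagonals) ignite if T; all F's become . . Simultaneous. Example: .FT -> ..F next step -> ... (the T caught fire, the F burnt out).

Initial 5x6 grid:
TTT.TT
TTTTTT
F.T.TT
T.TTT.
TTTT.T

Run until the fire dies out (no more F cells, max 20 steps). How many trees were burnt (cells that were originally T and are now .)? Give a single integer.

Step 1: +2 fires, +1 burnt (F count now 2)
Step 2: +3 fires, +2 burnt (F count now 3)
Step 3: +3 fires, +3 burnt (F count now 3)
Step 4: +4 fires, +3 burnt (F count now 4)
Step 5: +3 fires, +4 burnt (F count now 3)
Step 6: +4 fires, +3 burnt (F count now 4)
Step 7: +3 fires, +4 burnt (F count now 3)
Step 8: +0 fires, +3 burnt (F count now 0)
Fire out after step 8
Initially T: 23, now '.': 29
Total burnt (originally-T cells now '.'): 22

Answer: 22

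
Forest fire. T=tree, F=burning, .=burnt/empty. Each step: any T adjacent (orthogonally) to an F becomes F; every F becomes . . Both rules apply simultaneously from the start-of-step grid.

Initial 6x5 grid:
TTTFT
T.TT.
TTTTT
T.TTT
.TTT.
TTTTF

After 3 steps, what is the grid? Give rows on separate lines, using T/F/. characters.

Step 1: 4 trees catch fire, 2 burn out
  TTF.F
  T.TF.
  TTTTT
  T.TTT
  .TTT.
  TTTF.
Step 2: 5 trees catch fire, 4 burn out
  TF...
  T.F..
  TTTFT
  T.TTT
  .TTF.
  TTF..
Step 3: 6 trees catch fire, 5 burn out
  F....
  T....
  TTF.F
  T.TFT
  .TF..
  TF...

F....
T....
TTF.F
T.TFT
.TF..
TF...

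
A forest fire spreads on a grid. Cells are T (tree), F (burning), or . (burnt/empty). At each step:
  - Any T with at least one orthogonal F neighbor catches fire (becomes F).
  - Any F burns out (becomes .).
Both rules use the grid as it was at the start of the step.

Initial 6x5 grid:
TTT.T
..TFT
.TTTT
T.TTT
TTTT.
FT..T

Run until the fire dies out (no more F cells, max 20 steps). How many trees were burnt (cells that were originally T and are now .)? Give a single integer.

Answer: 19

Derivation:
Step 1: +5 fires, +2 burnt (F count now 5)
Step 2: +7 fires, +5 burnt (F count now 7)
Step 3: +6 fires, +7 burnt (F count now 6)
Step 4: +1 fires, +6 burnt (F count now 1)
Step 5: +0 fires, +1 burnt (F count now 0)
Fire out after step 5
Initially T: 20, now '.': 29
Total burnt (originally-T cells now '.'): 19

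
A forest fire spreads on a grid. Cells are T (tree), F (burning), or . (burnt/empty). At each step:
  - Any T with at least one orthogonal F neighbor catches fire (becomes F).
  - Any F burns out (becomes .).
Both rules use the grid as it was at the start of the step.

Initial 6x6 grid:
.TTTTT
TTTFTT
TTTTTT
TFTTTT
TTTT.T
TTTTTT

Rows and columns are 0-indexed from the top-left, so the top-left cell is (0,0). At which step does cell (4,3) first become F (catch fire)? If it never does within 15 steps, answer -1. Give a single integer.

Step 1: cell (4,3)='T' (+8 fires, +2 burnt)
Step 2: cell (4,3)='T' (+11 fires, +8 burnt)
Step 3: cell (4,3)='F' (+8 fires, +11 burnt)
  -> target ignites at step 3
Step 4: cell (4,3)='.' (+2 fires, +8 burnt)
Step 5: cell (4,3)='.' (+2 fires, +2 burnt)
Step 6: cell (4,3)='.' (+1 fires, +2 burnt)
Step 7: cell (4,3)='.' (+0 fires, +1 burnt)
  fire out at step 7

3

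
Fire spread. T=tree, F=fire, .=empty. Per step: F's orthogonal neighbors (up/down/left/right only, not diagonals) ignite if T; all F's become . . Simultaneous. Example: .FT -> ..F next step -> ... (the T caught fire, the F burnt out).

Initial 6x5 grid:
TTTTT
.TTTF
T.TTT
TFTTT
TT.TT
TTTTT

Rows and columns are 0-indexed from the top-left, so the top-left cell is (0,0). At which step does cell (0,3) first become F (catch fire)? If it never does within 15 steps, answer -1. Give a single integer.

Step 1: cell (0,3)='T' (+6 fires, +2 burnt)
Step 2: cell (0,3)='F' (+9 fires, +6 burnt)
  -> target ignites at step 2
Step 3: cell (0,3)='.' (+6 fires, +9 burnt)
Step 4: cell (0,3)='.' (+3 fires, +6 burnt)
Step 5: cell (0,3)='.' (+1 fires, +3 burnt)
Step 6: cell (0,3)='.' (+0 fires, +1 burnt)
  fire out at step 6

2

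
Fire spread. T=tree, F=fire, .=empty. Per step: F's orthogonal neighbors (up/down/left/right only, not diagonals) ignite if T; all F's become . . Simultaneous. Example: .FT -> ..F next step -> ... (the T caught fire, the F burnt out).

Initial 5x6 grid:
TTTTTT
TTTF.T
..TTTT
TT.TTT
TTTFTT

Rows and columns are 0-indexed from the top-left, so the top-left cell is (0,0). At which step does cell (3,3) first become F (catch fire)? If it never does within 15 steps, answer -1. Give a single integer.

Step 1: cell (3,3)='F' (+6 fires, +2 burnt)
  -> target ignites at step 1
Step 2: cell (3,3)='.' (+8 fires, +6 burnt)
Step 3: cell (3,3)='.' (+7 fires, +8 burnt)
Step 4: cell (3,3)='.' (+3 fires, +7 burnt)
Step 5: cell (3,3)='.' (+0 fires, +3 burnt)
  fire out at step 5

1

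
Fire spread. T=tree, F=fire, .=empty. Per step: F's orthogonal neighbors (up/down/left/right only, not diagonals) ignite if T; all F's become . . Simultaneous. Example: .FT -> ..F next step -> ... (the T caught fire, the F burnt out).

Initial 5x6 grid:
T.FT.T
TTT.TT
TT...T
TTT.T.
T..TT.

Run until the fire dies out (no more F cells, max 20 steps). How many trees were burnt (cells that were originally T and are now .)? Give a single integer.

Answer: 11

Derivation:
Step 1: +2 fires, +1 burnt (F count now 2)
Step 2: +1 fires, +2 burnt (F count now 1)
Step 3: +2 fires, +1 burnt (F count now 2)
Step 4: +3 fires, +2 burnt (F count now 3)
Step 5: +2 fires, +3 burnt (F count now 2)
Step 6: +1 fires, +2 burnt (F count now 1)
Step 7: +0 fires, +1 burnt (F count now 0)
Fire out after step 7
Initially T: 18, now '.': 23
Total burnt (originally-T cells now '.'): 11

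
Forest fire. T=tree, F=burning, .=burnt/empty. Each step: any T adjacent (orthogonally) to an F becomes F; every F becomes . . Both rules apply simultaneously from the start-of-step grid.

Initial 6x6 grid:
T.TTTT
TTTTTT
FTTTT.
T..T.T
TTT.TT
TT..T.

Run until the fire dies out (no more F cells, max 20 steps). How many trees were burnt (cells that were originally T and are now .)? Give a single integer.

Answer: 22

Derivation:
Step 1: +3 fires, +1 burnt (F count now 3)
Step 2: +4 fires, +3 burnt (F count now 4)
Step 3: +4 fires, +4 burnt (F count now 4)
Step 4: +6 fires, +4 burnt (F count now 6)
Step 5: +2 fires, +6 burnt (F count now 2)
Step 6: +2 fires, +2 burnt (F count now 2)
Step 7: +1 fires, +2 burnt (F count now 1)
Step 8: +0 fires, +1 burnt (F count now 0)
Fire out after step 8
Initially T: 26, now '.': 32
Total burnt (originally-T cells now '.'): 22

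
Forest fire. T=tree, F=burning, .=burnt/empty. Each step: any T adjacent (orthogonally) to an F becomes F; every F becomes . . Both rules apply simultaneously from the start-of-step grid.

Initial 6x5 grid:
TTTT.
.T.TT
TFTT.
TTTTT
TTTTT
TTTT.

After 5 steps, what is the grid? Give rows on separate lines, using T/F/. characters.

Step 1: 4 trees catch fire, 1 burn out
  TTTT.
  .F.TT
  F.FT.
  TFTTT
  TTTTT
  TTTT.
Step 2: 5 trees catch fire, 4 burn out
  TFTT.
  ...TT
  ...F.
  F.FTT
  TFTTT
  TTTT.
Step 3: 7 trees catch fire, 5 burn out
  F.FT.
  ...FT
  .....
  ...FT
  F.FTT
  TFTT.
Step 4: 6 trees catch fire, 7 burn out
  ...F.
  ....F
  .....
  ....F
  ...FT
  F.FT.
Step 5: 2 trees catch fire, 6 burn out
  .....
  .....
  .....
  .....
  ....F
  ...F.

.....
.....
.....
.....
....F
...F.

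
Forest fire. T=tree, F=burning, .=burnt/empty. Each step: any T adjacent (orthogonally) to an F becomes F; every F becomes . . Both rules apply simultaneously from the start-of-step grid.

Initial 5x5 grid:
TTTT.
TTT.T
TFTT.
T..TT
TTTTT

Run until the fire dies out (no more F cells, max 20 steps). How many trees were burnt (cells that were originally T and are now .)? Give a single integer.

Answer: 18

Derivation:
Step 1: +3 fires, +1 burnt (F count now 3)
Step 2: +5 fires, +3 burnt (F count now 5)
Step 3: +4 fires, +5 burnt (F count now 4)
Step 4: +4 fires, +4 burnt (F count now 4)
Step 5: +2 fires, +4 burnt (F count now 2)
Step 6: +0 fires, +2 burnt (F count now 0)
Fire out after step 6
Initially T: 19, now '.': 24
Total burnt (originally-T cells now '.'): 18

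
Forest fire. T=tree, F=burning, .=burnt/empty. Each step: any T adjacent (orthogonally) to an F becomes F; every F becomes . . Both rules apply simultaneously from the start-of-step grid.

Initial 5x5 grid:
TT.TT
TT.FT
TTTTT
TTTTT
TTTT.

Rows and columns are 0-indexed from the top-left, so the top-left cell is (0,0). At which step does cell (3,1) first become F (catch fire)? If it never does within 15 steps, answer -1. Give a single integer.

Step 1: cell (3,1)='T' (+3 fires, +1 burnt)
Step 2: cell (3,1)='T' (+4 fires, +3 burnt)
Step 3: cell (3,1)='T' (+4 fires, +4 burnt)
Step 4: cell (3,1)='F' (+4 fires, +4 burnt)
  -> target ignites at step 4
Step 5: cell (3,1)='.' (+4 fires, +4 burnt)
Step 6: cell (3,1)='.' (+2 fires, +4 burnt)
Step 7: cell (3,1)='.' (+0 fires, +2 burnt)
  fire out at step 7

4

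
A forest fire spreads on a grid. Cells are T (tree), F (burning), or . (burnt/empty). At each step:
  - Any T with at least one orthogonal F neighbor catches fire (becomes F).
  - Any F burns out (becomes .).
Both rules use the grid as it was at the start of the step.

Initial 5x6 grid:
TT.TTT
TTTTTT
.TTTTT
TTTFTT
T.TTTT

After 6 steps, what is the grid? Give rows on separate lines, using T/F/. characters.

Step 1: 4 trees catch fire, 1 burn out
  TT.TTT
  TTTTTT
  .TTFTT
  TTF.FT
  T.TFTT
Step 2: 7 trees catch fire, 4 burn out
  TT.TTT
  TTTFTT
  .TF.FT
  TF...F
  T.F.FT
Step 3: 7 trees catch fire, 7 burn out
  TT.FTT
  TTF.FT
  .F...F
  F.....
  T....F
Step 4: 4 trees catch fire, 7 burn out
  TT..FT
  TF...F
  ......
  ......
  F.....
Step 5: 3 trees catch fire, 4 burn out
  TF...F
  F.....
  ......
  ......
  ......
Step 6: 1 trees catch fire, 3 burn out
  F.....
  ......
  ......
  ......
  ......

F.....
......
......
......
......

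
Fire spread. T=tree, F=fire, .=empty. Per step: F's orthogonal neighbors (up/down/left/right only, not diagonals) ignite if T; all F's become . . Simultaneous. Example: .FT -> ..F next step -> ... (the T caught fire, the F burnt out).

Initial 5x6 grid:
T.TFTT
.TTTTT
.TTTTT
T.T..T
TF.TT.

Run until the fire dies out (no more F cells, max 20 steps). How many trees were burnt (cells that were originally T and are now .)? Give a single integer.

Step 1: +4 fires, +2 burnt (F count now 4)
Step 2: +5 fires, +4 burnt (F count now 5)
Step 3: +4 fires, +5 burnt (F count now 4)
Step 4: +3 fires, +4 burnt (F count now 3)
Step 5: +1 fires, +3 burnt (F count now 1)
Step 6: +0 fires, +1 burnt (F count now 0)
Fire out after step 6
Initially T: 20, now '.': 27
Total burnt (originally-T cells now '.'): 17

Answer: 17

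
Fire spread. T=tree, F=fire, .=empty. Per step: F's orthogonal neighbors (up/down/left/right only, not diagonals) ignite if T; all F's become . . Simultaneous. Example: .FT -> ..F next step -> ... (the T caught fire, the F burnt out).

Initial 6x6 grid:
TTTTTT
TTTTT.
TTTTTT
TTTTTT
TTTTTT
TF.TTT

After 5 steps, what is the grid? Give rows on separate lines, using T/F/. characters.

Step 1: 2 trees catch fire, 1 burn out
  TTTTTT
  TTTTT.
  TTTTTT
  TTTTTT
  TFTTTT
  F..TTT
Step 2: 3 trees catch fire, 2 burn out
  TTTTTT
  TTTTT.
  TTTTTT
  TFTTTT
  F.FTTT
  ...TTT
Step 3: 4 trees catch fire, 3 burn out
  TTTTTT
  TTTTT.
  TFTTTT
  F.FTTT
  ...FTT
  ...TTT
Step 4: 6 trees catch fire, 4 burn out
  TTTTTT
  TFTTT.
  F.FTTT
  ...FTT
  ....FT
  ...FTT
Step 5: 7 trees catch fire, 6 burn out
  TFTTTT
  F.FTT.
  ...FTT
  ....FT
  .....F
  ....FT

TFTTTT
F.FTT.
...FTT
....FT
.....F
....FT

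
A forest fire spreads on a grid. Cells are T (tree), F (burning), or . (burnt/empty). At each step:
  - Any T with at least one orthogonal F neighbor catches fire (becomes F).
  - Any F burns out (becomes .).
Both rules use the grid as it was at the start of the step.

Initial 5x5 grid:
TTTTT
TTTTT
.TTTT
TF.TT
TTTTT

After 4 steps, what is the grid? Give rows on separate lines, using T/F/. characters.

Step 1: 3 trees catch fire, 1 burn out
  TTTTT
  TTTTT
  .FTTT
  F..TT
  TFTTT
Step 2: 4 trees catch fire, 3 burn out
  TTTTT
  TFTTT
  ..FTT
  ...TT
  F.FTT
Step 3: 5 trees catch fire, 4 burn out
  TFTTT
  F.FTT
  ...FT
  ...TT
  ...FT
Step 4: 6 trees catch fire, 5 burn out
  F.FTT
  ...FT
  ....F
  ...FT
  ....F

F.FTT
...FT
....F
...FT
....F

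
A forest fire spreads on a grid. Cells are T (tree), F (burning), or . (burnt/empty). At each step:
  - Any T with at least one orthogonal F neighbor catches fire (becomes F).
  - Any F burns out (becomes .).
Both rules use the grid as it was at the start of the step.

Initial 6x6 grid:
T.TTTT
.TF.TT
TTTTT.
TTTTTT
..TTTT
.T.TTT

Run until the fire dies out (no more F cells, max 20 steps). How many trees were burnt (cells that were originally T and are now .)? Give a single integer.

Step 1: +3 fires, +1 burnt (F count now 3)
Step 2: +4 fires, +3 burnt (F count now 4)
Step 3: +6 fires, +4 burnt (F count now 6)
Step 4: +5 fires, +6 burnt (F count now 5)
Step 5: +4 fires, +5 burnt (F count now 4)
Step 6: +2 fires, +4 burnt (F count now 2)
Step 7: +1 fires, +2 burnt (F count now 1)
Step 8: +0 fires, +1 burnt (F count now 0)
Fire out after step 8
Initially T: 27, now '.': 34
Total burnt (originally-T cells now '.'): 25

Answer: 25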